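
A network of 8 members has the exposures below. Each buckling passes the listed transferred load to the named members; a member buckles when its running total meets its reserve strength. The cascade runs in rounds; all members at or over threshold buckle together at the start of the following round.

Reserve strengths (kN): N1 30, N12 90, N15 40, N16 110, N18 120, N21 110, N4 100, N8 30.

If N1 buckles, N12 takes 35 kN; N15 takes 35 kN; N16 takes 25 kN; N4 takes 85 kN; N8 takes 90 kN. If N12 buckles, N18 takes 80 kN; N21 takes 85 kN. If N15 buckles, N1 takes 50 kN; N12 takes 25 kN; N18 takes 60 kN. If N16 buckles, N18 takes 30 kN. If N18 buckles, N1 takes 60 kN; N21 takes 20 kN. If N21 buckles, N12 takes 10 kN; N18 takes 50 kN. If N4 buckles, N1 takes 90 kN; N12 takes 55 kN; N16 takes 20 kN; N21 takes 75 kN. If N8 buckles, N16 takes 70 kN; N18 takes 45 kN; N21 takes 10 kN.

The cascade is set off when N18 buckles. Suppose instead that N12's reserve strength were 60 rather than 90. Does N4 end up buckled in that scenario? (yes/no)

no

With N12's reserve strength at 60:
Round 1 — N18 buckles (initial).
  N1: +60 → 60 ≥ 30
  N21: +20 → 20 < 110
Round 2 — N1 buckles.
  N12: +35 → 35 < 60
  N15: +35 → 35 < 40
  N16: +25 → 25 < 110
  N4: +85 → 85 < 100
  N8: +90 → 90 ≥ 30
Round 3 — N8 buckles.
  N16: +70 → 95 < 110
  N21: +10 → 30 < 110
No further bucklings.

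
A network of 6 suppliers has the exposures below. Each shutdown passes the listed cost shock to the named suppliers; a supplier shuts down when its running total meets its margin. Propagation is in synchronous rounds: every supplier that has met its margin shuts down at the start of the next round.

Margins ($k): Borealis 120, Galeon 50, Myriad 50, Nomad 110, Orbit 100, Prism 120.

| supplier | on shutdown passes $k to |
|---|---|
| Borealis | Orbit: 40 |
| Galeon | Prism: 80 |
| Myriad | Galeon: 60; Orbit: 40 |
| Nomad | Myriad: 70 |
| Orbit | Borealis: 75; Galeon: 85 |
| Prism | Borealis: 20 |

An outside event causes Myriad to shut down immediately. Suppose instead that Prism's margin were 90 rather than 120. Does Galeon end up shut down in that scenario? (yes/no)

With Prism's margin at 90:
Round 1 — Myriad shuts down (initial).
  Galeon: +60 → 60 ≥ 50
  Orbit: +40 → 40 < 100
Round 2 — Galeon shuts down.
  Prism: +80 → 80 < 90
No further shutdowns.

yes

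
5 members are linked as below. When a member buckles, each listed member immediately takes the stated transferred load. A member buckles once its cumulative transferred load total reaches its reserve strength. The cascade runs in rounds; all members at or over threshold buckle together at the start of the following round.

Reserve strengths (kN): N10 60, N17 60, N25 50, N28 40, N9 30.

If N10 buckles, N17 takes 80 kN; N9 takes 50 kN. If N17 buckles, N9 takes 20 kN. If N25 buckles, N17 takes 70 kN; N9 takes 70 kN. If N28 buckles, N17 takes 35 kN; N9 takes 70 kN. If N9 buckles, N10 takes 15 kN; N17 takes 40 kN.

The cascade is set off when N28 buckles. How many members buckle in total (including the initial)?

Round 1 — N28 buckles (initial).
  N17: +35 → 35 < 60
  N9: +70 → 70 ≥ 30
Round 2 — N9 buckles.
  N10: +15 → 15 < 60
  N17: +40 → 75 ≥ 60
Round 3 — N17 buckles.
No further bucklings.

3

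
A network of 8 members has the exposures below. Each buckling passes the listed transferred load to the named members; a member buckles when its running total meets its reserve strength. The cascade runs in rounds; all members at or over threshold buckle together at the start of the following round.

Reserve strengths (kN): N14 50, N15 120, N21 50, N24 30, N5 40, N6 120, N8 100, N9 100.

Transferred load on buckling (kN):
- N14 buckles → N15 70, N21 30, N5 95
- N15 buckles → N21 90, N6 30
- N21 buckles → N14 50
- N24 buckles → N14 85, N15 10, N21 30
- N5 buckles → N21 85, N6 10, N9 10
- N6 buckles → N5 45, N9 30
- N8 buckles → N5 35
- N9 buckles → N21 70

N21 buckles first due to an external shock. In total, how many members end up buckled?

Round 1 — N21 buckles (initial).
  N14: +50 → 50 ≥ 50
Round 2 — N14 buckles.
  N15: +70 → 70 < 120
  N5: +95 → 95 ≥ 40
Round 3 — N5 buckles.
  N6: +10 → 10 < 120
  N9: +10 → 10 < 100
No further bucklings.

3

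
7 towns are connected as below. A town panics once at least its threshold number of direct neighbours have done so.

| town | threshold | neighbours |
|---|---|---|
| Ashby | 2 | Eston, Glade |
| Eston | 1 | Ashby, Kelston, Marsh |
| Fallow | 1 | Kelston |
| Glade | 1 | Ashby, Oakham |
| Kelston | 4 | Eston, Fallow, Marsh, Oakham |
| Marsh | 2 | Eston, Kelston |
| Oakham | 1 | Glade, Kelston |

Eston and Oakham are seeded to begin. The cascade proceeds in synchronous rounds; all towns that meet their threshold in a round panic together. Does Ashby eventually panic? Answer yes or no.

yes

Round 1 — Eston, Oakham panic (initial).
Round 2 — checking thresholds:
  Ashby: 1 of 2 neighbours < 2, not yet.
  Glade: 1 of 2 neighbours ≥ 1, panics.
  Kelston: 2 of 4 neighbours < 4, not yet.
  Marsh: 1 of 2 neighbours < 2, not yet.
Round 3 — checking thresholds:
  Ashby: 2 of 2 neighbours ≥ 2, panics.
  Kelston: 2 of 4 neighbours < 4, not yet.
  Marsh: 1 of 2 neighbours < 2, not yet.
Round 4 — no new panics; cascade stops.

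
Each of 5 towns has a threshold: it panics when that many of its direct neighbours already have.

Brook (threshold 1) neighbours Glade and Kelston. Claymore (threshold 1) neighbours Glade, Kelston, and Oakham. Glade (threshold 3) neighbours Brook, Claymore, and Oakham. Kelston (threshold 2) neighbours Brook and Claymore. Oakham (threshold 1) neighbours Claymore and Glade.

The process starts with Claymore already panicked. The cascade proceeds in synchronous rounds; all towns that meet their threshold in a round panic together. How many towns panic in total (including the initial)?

2

Round 1 — Claymore panics (initial).
Round 2 — checking thresholds:
  Glade: 1 of 3 neighbours < 3, not yet.
  Kelston: 1 of 2 neighbours < 2, not yet.
  Oakham: 1 of 2 neighbours ≥ 1, panics.
Round 3 — no new panics; cascade stops.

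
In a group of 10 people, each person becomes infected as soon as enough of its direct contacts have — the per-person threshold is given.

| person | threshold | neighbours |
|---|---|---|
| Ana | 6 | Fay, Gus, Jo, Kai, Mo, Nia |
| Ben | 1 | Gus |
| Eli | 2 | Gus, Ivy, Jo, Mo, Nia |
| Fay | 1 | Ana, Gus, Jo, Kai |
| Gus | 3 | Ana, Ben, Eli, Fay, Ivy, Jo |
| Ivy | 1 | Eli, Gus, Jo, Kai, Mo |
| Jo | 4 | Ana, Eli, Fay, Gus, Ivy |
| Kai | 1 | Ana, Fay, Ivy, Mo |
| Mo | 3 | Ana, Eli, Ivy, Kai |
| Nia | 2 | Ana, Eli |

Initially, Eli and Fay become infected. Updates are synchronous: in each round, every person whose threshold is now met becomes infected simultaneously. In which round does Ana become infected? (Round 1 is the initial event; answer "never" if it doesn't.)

Round 1 — Eli, Fay become infected (initial).
Round 2 — checking thresholds:
  Ana: 1 of 6 neighbours < 6, holds.
  Gus: 2 of 6 neighbours < 3, holds.
  Ivy: 1 of 5 neighbours ≥ 1, becomes infected.
  Jo: 2 of 5 neighbours < 4, holds.
  Kai: 1 of 4 neighbours ≥ 1, becomes infected.
  Mo: 1 of 4 neighbours < 3, holds.
  Nia: 1 of 2 neighbours < 2, holds.
Round 3 — checking thresholds:
  Ana: 2 of 6 neighbours < 6, holds.
  Gus: 3 of 6 neighbours ≥ 3, becomes infected.
  Jo: 3 of 5 neighbours < 4, holds.
  Mo: 3 of 4 neighbours ≥ 3, becomes infected.
  Nia: 1 of 2 neighbours < 2, holds.
Round 4 — checking thresholds:
  Ana: 4 of 6 neighbours < 6, holds.
  Ben: 1 of 1 neighbours ≥ 1, becomes infected.
  Jo: 4 of 5 neighbours ≥ 4, becomes infected.
  Nia: 1 of 2 neighbours < 2, holds.
Round 5 — no new infections; cascade stops.

never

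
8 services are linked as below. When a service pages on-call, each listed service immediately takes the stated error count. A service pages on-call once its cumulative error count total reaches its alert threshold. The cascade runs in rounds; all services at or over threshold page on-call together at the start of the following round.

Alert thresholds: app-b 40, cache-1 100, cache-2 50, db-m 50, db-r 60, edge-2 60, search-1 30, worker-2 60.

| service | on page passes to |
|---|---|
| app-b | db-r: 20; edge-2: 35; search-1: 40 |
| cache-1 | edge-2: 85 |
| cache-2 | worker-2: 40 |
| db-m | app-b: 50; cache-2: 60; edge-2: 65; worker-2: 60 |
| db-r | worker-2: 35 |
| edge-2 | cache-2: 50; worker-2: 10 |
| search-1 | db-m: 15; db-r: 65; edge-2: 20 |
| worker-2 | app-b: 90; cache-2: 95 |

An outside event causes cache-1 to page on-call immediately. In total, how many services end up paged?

3

Round 1 — cache-1 pages on-call (initial).
  edge-2: +85 → 85 ≥ 60
Round 2 — edge-2 pages on-call.
  cache-2: +50 → 50 ≥ 50
  worker-2: +10 → 10 < 60
Round 3 — cache-2 pages on-call.
  worker-2: +40 → 50 < 60
No further pages.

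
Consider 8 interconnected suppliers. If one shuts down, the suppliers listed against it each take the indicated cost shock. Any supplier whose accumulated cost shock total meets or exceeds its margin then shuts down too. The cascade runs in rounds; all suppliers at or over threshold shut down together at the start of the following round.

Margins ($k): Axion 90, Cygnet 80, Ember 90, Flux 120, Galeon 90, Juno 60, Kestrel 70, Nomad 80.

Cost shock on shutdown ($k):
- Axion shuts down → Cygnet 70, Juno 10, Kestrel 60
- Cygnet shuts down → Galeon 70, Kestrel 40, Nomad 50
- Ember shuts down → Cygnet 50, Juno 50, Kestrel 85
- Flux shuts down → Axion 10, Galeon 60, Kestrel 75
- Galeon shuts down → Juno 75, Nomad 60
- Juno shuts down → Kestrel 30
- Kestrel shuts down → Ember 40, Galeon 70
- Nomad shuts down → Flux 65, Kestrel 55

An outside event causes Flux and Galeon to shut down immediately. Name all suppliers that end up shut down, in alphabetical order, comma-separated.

Round 1 — Flux, Galeon shut down (initial).
  Axion: +10 → 10 < 90
  Juno: +75 → 75 ≥ 60
  Kestrel: +75 → 75 ≥ 70
  Nomad: +60 → 60 < 80
Round 2 — Juno, Kestrel shut down.
  Ember: +40 → 40 < 90
No further shutdowns.

Flux, Galeon, Juno, Kestrel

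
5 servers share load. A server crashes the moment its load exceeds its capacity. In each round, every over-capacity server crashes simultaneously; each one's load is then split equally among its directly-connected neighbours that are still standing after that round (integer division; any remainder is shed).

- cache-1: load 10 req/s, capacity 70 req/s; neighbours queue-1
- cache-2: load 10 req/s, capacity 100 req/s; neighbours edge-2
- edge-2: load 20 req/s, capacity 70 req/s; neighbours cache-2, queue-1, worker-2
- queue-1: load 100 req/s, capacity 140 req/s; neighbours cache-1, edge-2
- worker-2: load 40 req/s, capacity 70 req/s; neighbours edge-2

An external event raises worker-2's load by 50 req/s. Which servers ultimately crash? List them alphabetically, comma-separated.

cache-1, edge-2, queue-1, worker-2

Round 1 — worker-2 at 90 > 70. worker-2 crashes.
  worker-2 sheds 90 req/s to edge-2: 90 each.
    edge-2: 20+90 = 110 > 70
Round 2 — edge-2 crashes.
  edge-2 sheds 110 req/s to cache-2, queue-1: 55 each.
    cache-2: 10+55 = 65 ≤ 100
    queue-1: 100+55 = 155 > 140
Round 3 — queue-1 crashes.
  queue-1 sheds 155 req/s to cache-1: 155 each.
    cache-1: 10+155 = 165 > 70
Round 4 — cache-1 crashes.
  cache-1 sheds 165 req/s: no online neighbours, lost.
No further crashes.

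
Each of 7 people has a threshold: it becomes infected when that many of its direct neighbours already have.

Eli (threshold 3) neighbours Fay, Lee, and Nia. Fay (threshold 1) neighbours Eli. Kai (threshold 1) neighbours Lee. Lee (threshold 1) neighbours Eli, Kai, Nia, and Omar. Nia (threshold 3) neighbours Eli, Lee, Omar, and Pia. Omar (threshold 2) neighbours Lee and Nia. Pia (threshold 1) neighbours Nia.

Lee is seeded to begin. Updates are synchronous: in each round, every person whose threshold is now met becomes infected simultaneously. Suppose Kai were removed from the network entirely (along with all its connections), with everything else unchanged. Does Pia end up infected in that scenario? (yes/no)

no

With Kai removed:
Round 1 — Lee becomes infected (initial).
Round 2 — no new infections; cascade stops.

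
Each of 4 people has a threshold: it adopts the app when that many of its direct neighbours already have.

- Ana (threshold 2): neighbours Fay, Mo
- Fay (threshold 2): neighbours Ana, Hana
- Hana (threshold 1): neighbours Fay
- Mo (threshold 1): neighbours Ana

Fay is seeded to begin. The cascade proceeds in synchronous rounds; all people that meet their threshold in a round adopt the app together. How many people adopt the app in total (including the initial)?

Round 1 — Fay adopts the app (initial).
Round 2 — checking thresholds:
  Ana: 1 of 2 neighbours < 2, not yet.
  Hana: 1 of 1 neighbours ≥ 1, adopts the app.
Round 3 — no new adoptions; cascade stops.

2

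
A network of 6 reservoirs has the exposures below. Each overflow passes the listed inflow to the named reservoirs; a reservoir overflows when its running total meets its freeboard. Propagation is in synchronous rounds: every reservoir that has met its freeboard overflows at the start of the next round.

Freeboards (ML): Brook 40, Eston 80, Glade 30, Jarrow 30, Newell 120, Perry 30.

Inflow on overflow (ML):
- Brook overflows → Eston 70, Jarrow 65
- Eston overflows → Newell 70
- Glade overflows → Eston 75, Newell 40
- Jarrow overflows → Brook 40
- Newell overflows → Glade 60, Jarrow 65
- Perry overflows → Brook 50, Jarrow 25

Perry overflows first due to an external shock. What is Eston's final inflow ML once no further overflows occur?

Round 1 — Perry overflows (initial).
  Brook: +50 → 50 ≥ 40
  Jarrow: +25 → 25 < 30
Round 2 — Brook overflows.
  Eston: +70 → 70 < 80
  Jarrow: +65 → 90 ≥ 30
Round 3 — Jarrow overflows.
No further overflows.

70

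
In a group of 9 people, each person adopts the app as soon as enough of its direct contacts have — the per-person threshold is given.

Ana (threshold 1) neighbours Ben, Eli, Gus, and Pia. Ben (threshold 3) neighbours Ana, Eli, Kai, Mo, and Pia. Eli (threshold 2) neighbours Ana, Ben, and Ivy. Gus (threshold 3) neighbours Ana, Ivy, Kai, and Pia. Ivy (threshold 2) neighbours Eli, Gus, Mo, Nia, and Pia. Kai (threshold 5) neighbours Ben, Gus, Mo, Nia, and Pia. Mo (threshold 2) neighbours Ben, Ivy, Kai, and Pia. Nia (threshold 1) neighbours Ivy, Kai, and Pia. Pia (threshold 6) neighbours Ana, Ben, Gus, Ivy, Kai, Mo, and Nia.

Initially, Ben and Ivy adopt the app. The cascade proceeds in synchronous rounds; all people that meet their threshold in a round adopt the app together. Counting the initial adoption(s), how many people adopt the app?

6

Round 1 — Ben, Ivy adopt the app (initial).
Round 2 — checking thresholds:
  Ana: 1 of 4 neighbours ≥ 1, adopts the app.
  Eli: 2 of 3 neighbours ≥ 2, adopts the app.
  Gus: 1 of 4 neighbours < 3, not yet.
  Kai: 1 of 5 neighbours < 5, not yet.
  Mo: 2 of 4 neighbours ≥ 2, adopts the app.
  Nia: 1 of 3 neighbours ≥ 1, adopts the app.
  Pia: 2 of 7 neighbours < 6, not yet.
Round 3 — no new adoptions; cascade stops.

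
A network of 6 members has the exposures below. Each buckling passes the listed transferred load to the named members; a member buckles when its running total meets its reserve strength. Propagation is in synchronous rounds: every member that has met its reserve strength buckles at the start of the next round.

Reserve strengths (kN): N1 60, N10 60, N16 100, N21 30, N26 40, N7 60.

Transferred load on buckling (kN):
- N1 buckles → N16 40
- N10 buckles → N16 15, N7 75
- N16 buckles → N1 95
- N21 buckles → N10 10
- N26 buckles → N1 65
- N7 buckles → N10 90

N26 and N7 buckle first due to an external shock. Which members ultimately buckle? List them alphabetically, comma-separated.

N1, N10, N26, N7

Round 1 — N26, N7 buckle (initial).
  N1: +65 → 65 ≥ 60
  N10: +90 → 90 ≥ 60
Round 2 — N1, N10 buckle.
  N16: +40+15 → 55 < 100
No further bucklings.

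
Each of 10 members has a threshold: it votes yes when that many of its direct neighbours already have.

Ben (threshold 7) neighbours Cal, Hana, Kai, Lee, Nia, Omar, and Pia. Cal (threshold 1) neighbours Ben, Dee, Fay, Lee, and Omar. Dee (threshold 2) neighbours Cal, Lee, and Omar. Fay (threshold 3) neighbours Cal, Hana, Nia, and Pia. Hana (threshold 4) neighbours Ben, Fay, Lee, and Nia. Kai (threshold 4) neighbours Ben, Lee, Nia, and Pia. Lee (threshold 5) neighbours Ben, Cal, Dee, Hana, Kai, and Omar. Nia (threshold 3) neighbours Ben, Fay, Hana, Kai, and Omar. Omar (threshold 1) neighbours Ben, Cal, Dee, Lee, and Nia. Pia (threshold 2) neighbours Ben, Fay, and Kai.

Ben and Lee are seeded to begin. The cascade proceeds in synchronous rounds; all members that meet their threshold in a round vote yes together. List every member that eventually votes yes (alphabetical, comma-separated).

Ben, Cal, Dee, Lee, Omar

Round 1 — Ben, Lee vote yes (initial).
Round 2 — checking thresholds:
  Cal: 2 of 5 neighbours ≥ 1, votes yes.
  Dee: 1 of 3 neighbours < 2, not yet.
  Hana: 2 of 4 neighbours < 4, not yet.
  Kai: 2 of 4 neighbours < 4, not yet.
  Nia: 1 of 5 neighbours < 3, not yet.
  Omar: 2 of 5 neighbours ≥ 1, votes yes.
  Pia: 1 of 3 neighbours < 2, not yet.
Round 3 — checking thresholds:
  Dee: 3 of 3 neighbours ≥ 2, votes yes.
  Fay: 1 of 4 neighbours < 3, not yet.
  Hana: 2 of 4 neighbours < 4, not yet.
  Kai: 2 of 4 neighbours < 4, not yet.
  Nia: 2 of 5 neighbours < 3, not yet.
  Pia: 1 of 3 neighbours < 2, not yet.
Round 4 — no new yes votes; cascade stops.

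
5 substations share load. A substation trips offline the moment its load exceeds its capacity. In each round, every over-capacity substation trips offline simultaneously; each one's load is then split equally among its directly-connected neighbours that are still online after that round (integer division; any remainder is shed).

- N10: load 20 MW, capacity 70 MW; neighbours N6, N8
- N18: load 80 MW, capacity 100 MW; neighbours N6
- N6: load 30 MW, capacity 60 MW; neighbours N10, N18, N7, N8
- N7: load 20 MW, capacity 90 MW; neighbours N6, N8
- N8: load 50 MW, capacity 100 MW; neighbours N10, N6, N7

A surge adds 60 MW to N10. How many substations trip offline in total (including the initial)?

5

Round 1 — N10 at 80 > 70. N10 trips offline.
  N10 sheds 80 MW to N6, N8: 40 each.
    N6: 30+40 = 70 > 60
    N8: 50+40 = 90 ≤ 100
Round 2 — N6 trips offline.
  N6 sheds 70 MW to N18, N7, N8: 23 each (1 lost).
    N18: 80+23 = 103 > 100
    N7: 20+23 = 43 ≤ 90
    N8: 90+23 = 113 > 100
Round 3 — N18, N8 trip offline.
  N18 sheds 103 MW: no online neighbours, lost.
  N8 sheds 113 MW to N7: 113 each.
    N7: 43+113 = 156 > 90
Round 4 — N7 trips offline.
  N7 sheds 156 MW: no online neighbours, lost.
No further trips.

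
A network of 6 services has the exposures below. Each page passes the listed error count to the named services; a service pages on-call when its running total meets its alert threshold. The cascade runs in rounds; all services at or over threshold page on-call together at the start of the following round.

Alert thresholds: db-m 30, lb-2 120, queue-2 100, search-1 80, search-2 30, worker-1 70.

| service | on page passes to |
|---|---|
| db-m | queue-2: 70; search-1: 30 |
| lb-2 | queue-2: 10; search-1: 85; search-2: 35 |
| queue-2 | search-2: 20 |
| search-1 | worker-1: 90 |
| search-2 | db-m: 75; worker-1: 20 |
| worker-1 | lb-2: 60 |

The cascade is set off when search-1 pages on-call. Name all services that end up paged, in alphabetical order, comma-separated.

Round 1 — search-1 pages on-call (initial).
  worker-1: +90 → 90 ≥ 70
Round 2 — worker-1 pages on-call.
  lb-2: +60 → 60 < 120
No further pages.

search-1, worker-1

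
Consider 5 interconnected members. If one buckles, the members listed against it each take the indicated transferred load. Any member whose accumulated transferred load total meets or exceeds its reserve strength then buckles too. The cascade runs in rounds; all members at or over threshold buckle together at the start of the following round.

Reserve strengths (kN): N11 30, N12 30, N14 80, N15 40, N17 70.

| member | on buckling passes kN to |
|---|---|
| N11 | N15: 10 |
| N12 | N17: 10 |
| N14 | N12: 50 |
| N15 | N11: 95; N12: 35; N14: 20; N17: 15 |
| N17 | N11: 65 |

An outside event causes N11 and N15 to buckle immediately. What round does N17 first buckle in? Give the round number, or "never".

Round 1 — N11, N15 buckle (initial).
  N12: +35 → 35 ≥ 30
  N14: +20 → 20 < 80
  N17: +15 → 15 < 70
Round 2 — N12 buckles.
  N17: +10 → 25 < 70
No further bucklings.

never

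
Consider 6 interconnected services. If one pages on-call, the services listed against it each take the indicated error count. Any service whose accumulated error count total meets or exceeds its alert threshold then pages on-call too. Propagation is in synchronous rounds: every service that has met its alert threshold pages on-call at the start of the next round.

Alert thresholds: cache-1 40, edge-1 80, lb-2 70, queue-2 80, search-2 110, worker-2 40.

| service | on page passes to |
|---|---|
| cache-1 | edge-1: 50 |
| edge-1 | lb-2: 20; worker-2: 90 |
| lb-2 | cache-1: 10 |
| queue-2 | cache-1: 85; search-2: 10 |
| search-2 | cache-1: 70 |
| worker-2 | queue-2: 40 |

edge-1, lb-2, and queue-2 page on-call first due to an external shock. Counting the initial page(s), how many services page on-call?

Round 1 — edge-1, lb-2, queue-2 page on-call (initial).
  cache-1: +10+85 → 95 ≥ 40
  search-2: +10 → 10 < 110
  worker-2: +90 → 90 ≥ 40
Round 2 — cache-1, worker-2 page on-call.
No further pages.

5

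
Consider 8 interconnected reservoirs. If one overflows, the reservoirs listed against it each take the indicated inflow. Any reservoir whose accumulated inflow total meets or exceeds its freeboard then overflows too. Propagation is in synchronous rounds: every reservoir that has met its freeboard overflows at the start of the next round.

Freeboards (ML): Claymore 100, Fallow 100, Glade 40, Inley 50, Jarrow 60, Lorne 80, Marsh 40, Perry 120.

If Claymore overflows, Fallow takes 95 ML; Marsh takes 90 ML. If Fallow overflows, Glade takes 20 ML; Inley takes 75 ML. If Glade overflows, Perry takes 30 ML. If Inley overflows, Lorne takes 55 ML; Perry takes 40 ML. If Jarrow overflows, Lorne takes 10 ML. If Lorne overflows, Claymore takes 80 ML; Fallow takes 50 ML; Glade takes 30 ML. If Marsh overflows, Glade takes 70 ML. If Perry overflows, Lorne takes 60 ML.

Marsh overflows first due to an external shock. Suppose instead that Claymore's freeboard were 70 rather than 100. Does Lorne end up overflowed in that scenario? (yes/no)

With Claymore's freeboard at 70:
Round 1 — Marsh overflows (initial).
  Glade: +70 → 70 ≥ 40
Round 2 — Glade overflows.
  Perry: +30 → 30 < 120
No further overflows.

no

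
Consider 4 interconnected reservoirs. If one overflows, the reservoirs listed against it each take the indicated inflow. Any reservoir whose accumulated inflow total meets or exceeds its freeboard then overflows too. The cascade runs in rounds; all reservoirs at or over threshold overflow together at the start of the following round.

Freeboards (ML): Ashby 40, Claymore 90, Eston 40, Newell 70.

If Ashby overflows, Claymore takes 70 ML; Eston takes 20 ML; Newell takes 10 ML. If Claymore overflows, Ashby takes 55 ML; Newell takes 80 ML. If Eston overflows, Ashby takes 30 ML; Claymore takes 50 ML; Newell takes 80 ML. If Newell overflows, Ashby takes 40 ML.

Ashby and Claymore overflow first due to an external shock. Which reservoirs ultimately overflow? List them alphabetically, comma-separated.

Ashby, Claymore, Newell

Round 1 — Ashby, Claymore overflow (initial).
  Eston: +20 → 20 < 40
  Newell: +10+80 → 90 ≥ 70
Round 2 — Newell overflows.
No further overflows.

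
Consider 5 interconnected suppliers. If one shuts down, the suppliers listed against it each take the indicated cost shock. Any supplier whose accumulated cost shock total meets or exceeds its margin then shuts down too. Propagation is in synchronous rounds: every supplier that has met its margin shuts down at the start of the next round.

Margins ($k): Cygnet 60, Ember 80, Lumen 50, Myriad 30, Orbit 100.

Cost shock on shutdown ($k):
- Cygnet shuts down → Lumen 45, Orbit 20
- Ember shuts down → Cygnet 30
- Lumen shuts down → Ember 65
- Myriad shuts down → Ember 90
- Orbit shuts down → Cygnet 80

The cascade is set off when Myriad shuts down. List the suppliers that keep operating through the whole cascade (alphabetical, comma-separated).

Cygnet, Lumen, Orbit

Round 1 — Myriad shuts down (initial).
  Ember: +90 → 90 ≥ 80
Round 2 — Ember shuts down.
  Cygnet: +30 → 30 < 60
No further shutdowns.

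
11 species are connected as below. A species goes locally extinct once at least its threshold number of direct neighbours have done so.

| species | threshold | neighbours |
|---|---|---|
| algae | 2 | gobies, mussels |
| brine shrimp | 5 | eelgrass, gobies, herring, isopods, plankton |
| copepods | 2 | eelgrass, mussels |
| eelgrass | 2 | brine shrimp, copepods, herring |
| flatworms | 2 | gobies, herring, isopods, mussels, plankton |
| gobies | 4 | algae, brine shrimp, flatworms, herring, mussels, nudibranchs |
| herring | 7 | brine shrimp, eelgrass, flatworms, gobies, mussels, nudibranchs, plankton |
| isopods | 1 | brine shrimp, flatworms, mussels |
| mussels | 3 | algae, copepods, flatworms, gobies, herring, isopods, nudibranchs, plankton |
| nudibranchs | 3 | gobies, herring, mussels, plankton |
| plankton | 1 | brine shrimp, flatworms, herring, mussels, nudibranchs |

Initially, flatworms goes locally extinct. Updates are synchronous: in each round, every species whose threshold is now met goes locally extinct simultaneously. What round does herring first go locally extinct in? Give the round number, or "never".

never

Round 1 — flatworms goes locally extinct (initial).
Round 2 — checking thresholds:
  gobies: 1 of 6 neighbours < 4, below threshold.
  herring: 1 of 7 neighbours < 7, below threshold.
  isopods: 1 of 3 neighbours ≥ 1, goes locally extinct.
  mussels: 1 of 8 neighbours < 3, below threshold.
  plankton: 1 of 5 neighbours ≥ 1, goes locally extinct.
Round 3 — checking thresholds:
  brine shrimp: 2 of 5 neighbours < 5, below threshold.
  gobies: 1 of 6 neighbours < 4, below threshold.
  herring: 2 of 7 neighbours < 7, below threshold.
  mussels: 3 of 8 neighbours ≥ 3, goes locally extinct.
  nudibranchs: 1 of 4 neighbours < 3, below threshold.
Round 4 — no new extinctions; cascade stops.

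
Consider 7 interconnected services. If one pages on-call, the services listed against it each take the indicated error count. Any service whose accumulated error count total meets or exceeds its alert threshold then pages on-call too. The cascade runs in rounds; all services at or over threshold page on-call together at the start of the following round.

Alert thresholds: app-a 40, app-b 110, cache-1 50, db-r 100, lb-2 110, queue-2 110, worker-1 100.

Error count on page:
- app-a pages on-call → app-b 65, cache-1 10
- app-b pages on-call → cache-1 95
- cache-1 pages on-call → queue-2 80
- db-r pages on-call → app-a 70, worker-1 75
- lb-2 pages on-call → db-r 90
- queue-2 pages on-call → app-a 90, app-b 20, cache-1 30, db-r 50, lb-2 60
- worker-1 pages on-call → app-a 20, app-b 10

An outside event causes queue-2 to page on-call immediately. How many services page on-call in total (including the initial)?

2

Round 1 — queue-2 pages on-call (initial).
  app-a: +90 → 90 ≥ 40
  app-b: +20 → 20 < 110
  cache-1: +30 → 30 < 50
  db-r: +50 → 50 < 100
  lb-2: +60 → 60 < 110
Round 2 — app-a pages on-call.
  app-b: +65 → 85 < 110
  cache-1: +10 → 40 < 50
No further pages.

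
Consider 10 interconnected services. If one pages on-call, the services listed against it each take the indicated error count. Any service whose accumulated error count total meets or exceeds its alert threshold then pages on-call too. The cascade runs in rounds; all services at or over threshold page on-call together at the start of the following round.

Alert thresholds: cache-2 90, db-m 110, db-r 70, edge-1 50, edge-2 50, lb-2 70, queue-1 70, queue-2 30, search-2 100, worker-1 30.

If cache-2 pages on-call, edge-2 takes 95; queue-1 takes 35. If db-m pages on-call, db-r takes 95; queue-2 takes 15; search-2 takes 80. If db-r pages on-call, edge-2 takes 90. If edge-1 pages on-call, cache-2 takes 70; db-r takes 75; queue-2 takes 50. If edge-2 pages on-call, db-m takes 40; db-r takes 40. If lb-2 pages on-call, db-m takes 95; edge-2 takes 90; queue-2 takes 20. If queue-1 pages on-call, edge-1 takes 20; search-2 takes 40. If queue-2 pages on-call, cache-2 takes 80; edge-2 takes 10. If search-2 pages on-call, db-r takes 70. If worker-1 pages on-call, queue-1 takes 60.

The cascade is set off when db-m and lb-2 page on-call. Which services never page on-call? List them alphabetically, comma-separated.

cache-2, edge-1, queue-1, search-2, worker-1

Round 1 — db-m, lb-2 page on-call (initial).
  db-r: +95 → 95 ≥ 70
  edge-2: +90 → 90 ≥ 50
  queue-2: +15+20 → 35 ≥ 30
  search-2: +80 → 80 < 100
Round 2 — db-r, edge-2, queue-2 page on-call.
  cache-2: +80 → 80 < 90
No further pages.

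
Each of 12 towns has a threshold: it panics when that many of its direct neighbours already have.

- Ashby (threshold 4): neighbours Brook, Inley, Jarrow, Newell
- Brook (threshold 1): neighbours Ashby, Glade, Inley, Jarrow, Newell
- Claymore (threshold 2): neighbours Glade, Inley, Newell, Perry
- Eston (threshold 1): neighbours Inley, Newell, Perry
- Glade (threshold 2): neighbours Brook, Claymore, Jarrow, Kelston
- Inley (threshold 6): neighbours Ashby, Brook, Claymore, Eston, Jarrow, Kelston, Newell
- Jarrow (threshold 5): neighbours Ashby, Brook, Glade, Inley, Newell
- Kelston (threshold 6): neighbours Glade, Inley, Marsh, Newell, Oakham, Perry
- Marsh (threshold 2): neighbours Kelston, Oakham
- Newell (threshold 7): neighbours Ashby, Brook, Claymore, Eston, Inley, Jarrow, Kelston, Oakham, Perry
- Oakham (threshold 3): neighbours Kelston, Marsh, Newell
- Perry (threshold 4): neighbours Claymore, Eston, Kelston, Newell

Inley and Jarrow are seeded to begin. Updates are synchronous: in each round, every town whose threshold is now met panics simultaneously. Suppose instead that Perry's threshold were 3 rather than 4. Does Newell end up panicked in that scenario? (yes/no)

With Perry's threshold at 3:
Round 1 — Inley, Jarrow panic (initial).
Round 2 — checking thresholds:
  Ashby: 2 of 4 neighbours < 4, below threshold.
  Brook: 2 of 5 neighbours ≥ 1, panics.
  Claymore: 1 of 4 neighbours < 2, below threshold.
  Eston: 1 of 3 neighbours ≥ 1, panics.
  Glade: 1 of 4 neighbours < 2, below threshold.
  Kelston: 1 of 6 neighbours < 6, below threshold.
  Newell: 2 of 9 neighbours < 7, below threshold.
Round 3 — checking thresholds:
  Ashby: 3 of 4 neighbours < 4, below threshold.
  Claymore: 1 of 4 neighbours < 2, below threshold.
  Glade: 2 of 4 neighbours ≥ 2, panics.
  Kelston: 1 of 6 neighbours < 6, below threshold.
  Newell: 4 of 9 neighbours < 7, below threshold.
  Perry: 1 of 4 neighbours < 3, below threshold.
Round 4 — checking thresholds:
  Ashby: 3 of 4 neighbours < 4, below threshold.
  Claymore: 2 of 4 neighbours ≥ 2, panics.
  Kelston: 2 of 6 neighbours < 6, below threshold.
  Newell: 4 of 9 neighbours < 7, below threshold.
  Perry: 1 of 4 neighbours < 3, below threshold.
Round 5 — no new panics; cascade stops.

no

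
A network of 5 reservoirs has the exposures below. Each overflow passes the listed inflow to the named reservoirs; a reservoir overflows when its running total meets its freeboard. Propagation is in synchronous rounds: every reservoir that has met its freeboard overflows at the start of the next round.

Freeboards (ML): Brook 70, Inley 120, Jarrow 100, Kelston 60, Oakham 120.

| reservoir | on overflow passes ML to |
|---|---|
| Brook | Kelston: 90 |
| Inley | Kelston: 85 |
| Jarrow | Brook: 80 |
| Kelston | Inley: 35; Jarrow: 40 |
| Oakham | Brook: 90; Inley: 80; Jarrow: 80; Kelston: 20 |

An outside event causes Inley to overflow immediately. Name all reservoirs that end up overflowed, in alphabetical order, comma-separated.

Inley, Kelston

Round 1 — Inley overflows (initial).
  Kelston: +85 → 85 ≥ 60
Round 2 — Kelston overflows.
  Jarrow: +40 → 40 < 100
No further overflows.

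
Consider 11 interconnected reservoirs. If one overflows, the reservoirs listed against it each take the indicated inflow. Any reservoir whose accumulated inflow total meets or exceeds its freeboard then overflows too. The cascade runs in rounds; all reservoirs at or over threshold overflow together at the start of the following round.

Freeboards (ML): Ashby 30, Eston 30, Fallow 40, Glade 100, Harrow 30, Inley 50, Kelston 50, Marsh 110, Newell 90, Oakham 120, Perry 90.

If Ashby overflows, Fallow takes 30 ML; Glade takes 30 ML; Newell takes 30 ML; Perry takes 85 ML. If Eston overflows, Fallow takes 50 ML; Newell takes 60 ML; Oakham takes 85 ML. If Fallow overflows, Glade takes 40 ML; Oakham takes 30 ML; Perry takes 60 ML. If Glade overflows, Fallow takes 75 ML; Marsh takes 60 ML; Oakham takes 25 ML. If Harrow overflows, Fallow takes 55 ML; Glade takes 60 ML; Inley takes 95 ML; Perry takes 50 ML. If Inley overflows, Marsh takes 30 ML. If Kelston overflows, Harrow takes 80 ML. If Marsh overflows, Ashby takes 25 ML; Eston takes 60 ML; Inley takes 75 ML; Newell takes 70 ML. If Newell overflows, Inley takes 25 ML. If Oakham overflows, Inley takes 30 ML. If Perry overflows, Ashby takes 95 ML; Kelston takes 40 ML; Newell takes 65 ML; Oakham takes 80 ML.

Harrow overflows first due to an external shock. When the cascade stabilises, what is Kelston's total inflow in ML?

40

Round 1 — Harrow overflows (initial).
  Fallow: +55 → 55 ≥ 40
  Glade: +60 → 60 < 100
  Inley: +95 → 95 ≥ 50
  Perry: +50 → 50 < 90
Round 2 — Fallow, Inley overflow.
  Glade: +40 → 100 ≥ 100
  Marsh: +30 → 30 < 110
  Oakham: +30 → 30 < 120
  Perry: +60 → 110 ≥ 90
Round 3 — Glade, Perry overflow.
  Ashby: +95 → 95 ≥ 30
  Kelston: +40 → 40 < 50
  Marsh: +60 → 90 < 110
  Newell: +65 → 65 < 90
  Oakham: +25+80 → 135 ≥ 120
Round 4 — Ashby, Oakham overflow.
  Newell: +30 → 95 ≥ 90
Round 5 — Newell overflows.
No further overflows.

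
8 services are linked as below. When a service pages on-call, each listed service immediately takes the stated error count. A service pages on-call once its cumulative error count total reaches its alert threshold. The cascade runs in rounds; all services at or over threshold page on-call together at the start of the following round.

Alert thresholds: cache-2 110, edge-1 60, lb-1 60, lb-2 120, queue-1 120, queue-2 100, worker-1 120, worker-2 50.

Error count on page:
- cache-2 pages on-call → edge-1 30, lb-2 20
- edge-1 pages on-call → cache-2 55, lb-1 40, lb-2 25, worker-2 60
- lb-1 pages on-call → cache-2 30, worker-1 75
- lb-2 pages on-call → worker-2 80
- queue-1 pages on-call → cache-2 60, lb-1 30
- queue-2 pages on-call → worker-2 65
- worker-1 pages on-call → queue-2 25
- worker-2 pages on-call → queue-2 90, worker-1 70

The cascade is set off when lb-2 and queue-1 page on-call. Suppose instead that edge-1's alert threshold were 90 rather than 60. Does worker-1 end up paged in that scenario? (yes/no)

no

With edge-1's alert threshold at 90:
Round 1 — lb-2, queue-1 page on-call (initial).
  cache-2: +60 → 60 < 110
  lb-1: +30 → 30 < 60
  worker-2: +80 → 80 ≥ 50
Round 2 — worker-2 pages on-call.
  queue-2: +90 → 90 < 100
  worker-1: +70 → 70 < 120
No further pages.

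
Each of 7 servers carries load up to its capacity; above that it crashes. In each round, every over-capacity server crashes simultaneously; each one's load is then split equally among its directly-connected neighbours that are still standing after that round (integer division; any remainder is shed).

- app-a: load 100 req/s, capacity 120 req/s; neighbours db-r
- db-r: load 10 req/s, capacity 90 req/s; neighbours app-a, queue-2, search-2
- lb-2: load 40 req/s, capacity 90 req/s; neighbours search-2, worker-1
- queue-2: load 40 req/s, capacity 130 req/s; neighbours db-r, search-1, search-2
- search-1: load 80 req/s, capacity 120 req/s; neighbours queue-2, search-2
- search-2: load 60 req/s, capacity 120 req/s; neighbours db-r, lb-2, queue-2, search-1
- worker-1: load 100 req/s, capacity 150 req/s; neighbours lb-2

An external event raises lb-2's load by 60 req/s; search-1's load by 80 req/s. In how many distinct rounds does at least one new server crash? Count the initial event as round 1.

Round 1 — lb-2 at 100 > 90; search-1 at 160 > 120. lb-2, search-1 crash.
  lb-2 sheds 100 req/s to search-2, worker-1: 50 each.
    search-2: 60+50 = 110 ≤ 120
    worker-1: 100+50 = 150 ≤ 150
  search-1 sheds 160 req/s to queue-2, search-2: 80 each.
    queue-2: 40+80 = 120 ≤ 130
    search-2: 110+80 = 190 > 120
Round 2 — search-2 crashes.
  search-2 sheds 190 req/s to db-r, queue-2: 95 each.
    db-r: 10+95 = 105 > 90
    queue-2: 120+95 = 215 > 130
Round 3 — db-r, queue-2 crash.
  db-r sheds 105 req/s to app-a: 105 each.
    app-a: 100+105 = 205 > 120
  queue-2 sheds 215 req/s: no online neighbours, lost.
Round 4 — app-a crashes.
  app-a sheds 205 req/s: no online neighbours, lost.
No further crashes.

4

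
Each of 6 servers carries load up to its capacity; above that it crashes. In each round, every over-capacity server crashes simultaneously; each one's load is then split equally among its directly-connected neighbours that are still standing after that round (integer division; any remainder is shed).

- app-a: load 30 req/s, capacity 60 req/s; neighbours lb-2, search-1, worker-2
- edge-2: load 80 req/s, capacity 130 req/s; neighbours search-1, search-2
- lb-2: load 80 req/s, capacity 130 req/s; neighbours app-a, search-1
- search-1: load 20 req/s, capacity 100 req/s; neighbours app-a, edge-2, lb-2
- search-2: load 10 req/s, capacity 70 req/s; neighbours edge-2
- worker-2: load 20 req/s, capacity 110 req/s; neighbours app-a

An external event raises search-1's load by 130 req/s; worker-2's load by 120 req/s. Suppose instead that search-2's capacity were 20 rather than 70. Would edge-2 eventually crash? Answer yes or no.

With search-2's capacity at 20:
Round 1 — search-1 at 150 > 100; worker-2 at 140 > 110. search-1, worker-2 crash.
  search-1 sheds 150 req/s to app-a, edge-2, lb-2: 50 each.
    app-a: 30+50 = 80 > 60
    edge-2: 80+50 = 130 ≤ 130
    lb-2: 80+50 = 130 ≤ 130
  worker-2 sheds 140 req/s to app-a: 140 each.
    app-a: 80+140 = 220 > 60
Round 2 — app-a crashes.
  app-a sheds 220 req/s to lb-2: 220 each.
    lb-2: 130+220 = 350 > 130
Round 3 — lb-2 crashes.
  lb-2 sheds 350 req/s: no online neighbours, lost.
No further crashes.

no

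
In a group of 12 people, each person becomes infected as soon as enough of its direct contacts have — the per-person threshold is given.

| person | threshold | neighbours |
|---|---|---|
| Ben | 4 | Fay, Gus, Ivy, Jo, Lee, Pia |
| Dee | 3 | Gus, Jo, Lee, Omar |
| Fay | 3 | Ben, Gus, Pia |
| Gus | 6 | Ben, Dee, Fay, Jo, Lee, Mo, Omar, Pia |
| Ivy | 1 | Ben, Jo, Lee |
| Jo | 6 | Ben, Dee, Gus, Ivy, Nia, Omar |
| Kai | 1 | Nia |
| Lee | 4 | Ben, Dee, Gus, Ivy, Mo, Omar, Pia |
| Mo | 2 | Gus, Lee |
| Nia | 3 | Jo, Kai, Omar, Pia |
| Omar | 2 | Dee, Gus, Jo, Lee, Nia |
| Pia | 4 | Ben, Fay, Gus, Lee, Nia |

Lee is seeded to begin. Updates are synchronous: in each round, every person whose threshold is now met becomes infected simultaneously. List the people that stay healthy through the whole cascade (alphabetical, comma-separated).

Ben, Dee, Fay, Gus, Jo, Kai, Mo, Nia, Omar, Pia

Round 1 — Lee becomes infected (initial).
Round 2 — checking thresholds:
  Ben: 1 of 6 neighbours < 4, holds.
  Dee: 1 of 4 neighbours < 3, holds.
  Gus: 1 of 8 neighbours < 6, holds.
  Ivy: 1 of 3 neighbours ≥ 1, becomes infected.
  Mo: 1 of 2 neighbours < 2, holds.
  Omar: 1 of 5 neighbours < 2, holds.
  Pia: 1 of 5 neighbours < 4, holds.
Round 3 — no new infections; cascade stops.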